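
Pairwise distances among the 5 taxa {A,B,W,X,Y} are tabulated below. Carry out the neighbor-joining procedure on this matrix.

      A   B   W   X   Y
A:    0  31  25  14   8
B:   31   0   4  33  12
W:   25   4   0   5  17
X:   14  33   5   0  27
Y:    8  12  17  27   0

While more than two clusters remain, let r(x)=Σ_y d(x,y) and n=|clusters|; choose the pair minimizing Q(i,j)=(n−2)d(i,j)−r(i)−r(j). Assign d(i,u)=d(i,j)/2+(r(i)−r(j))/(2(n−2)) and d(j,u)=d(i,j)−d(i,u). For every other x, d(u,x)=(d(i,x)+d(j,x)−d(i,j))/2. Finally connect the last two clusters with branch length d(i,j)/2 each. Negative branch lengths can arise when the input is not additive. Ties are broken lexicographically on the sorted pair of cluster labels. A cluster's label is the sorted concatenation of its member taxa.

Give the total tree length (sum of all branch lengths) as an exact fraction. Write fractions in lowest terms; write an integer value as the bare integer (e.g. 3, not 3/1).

291/8

iteration 1: select B,W (d=4, Q=-119); attach at lengths (41/6, -17/6); label the merged cluster BW
  updated: d(A,BW)=26, d(BW,X)=17, d(BW,Y)=25/2
iteration 2: select A,Y (d=8, Q=-159/2); attach at lengths (33/8, 31/8); label the merged cluster AY
  updated: d(AY,BW)=61/4, d(AY,X)=33/2
iteration 3: select AY,BW (d=61/4, Q=-195/4); attach at lengths (59/8, 63/8); label the merged cluster ABWY
  updated: d(ABWY,X)=73/8
iteration 4: select ABWY,X (d=73/8); attach at lengths (73/16, 73/16); label the merged cluster ABWXY
final tree: (((A:33/8,Y:31/8):59/8,(B:41/6,W:-17/6):63/8):73/16,X:73/16)
total length: 291/8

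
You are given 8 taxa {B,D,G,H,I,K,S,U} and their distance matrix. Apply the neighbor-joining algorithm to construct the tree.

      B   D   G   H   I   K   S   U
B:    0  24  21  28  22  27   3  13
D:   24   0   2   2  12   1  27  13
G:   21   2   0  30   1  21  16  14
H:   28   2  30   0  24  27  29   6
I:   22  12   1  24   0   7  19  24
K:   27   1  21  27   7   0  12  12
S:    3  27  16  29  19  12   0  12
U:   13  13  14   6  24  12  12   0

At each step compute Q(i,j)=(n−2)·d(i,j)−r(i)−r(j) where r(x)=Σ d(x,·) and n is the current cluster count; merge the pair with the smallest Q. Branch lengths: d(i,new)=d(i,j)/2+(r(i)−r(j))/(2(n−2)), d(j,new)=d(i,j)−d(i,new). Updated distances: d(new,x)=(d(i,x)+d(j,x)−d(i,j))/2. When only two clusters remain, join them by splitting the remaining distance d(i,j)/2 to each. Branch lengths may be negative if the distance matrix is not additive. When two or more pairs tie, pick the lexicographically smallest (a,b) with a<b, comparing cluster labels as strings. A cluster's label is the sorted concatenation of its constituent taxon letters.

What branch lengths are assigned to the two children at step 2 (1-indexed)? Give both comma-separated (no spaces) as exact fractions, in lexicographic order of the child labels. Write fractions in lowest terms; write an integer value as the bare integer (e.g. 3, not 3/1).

iteration 1: select B,S (d=3, Q=-238); attach at lengths (19/6, -1/6); label the merged cluster BS
  updated: d(BS,D)=24, d(BS,G)=17, d(BS,H)=27, d(BS,I)=19, d(BS,K)=18, d(BS,U)=11
iteration 2: select G,I (d=1, Q=-167); attach at lengths (3/10, 7/10); label the merged cluster GI
  updated: d(BS,GI)=35/2, d(D,GI)=13/2, d(GI,H)=53/2, d(GI,K)=27/2, d(GI,U)=37/2
iteration 3: select D,H (d=2, Q=-127); attach at lengths (-17/4, 25/4); label the merged cluster DH
  updated: d(BS,DH)=49/2, d(DH,GI)=31/2, d(DH,K)=13, d(DH,U)=17/2
iteration 4: select BS,U (d=11, Q=-88); attach at lengths (9, 2); label the merged cluster BSU
  updated: d(BSU,DH)=11, d(BSU,GI)=25/2, d(BSU,K)=19/2
iteration 5: select BSU,DH (d=11, Q=-101/2); attach at lengths (31/8, 57/8); label the merged cluster BDHSU
  updated: d(BDHSU,GI)=17/2, d(BDHSU,K)=23/4
iteration 6: select BDHSU,GI (d=17/2, Q=-111/4); attach at lengths (3/8, 65/8); label the merged cluster BDGHISU
  updated: d(BDGHISU,K)=43/8
iteration 7: select BDGHISU,K (d=43/8); attach at lengths (43/16, 43/16); label the merged cluster BDGHIKSU
final tree: (((((B:19/6,S:-1/6):9,U:2):31/8,(D:-17/4,H:25/4):57/8):3/8,(G:3/10,I:7/10):65/8):43/16,K:43/16)
total length: 335/8

3/10,7/10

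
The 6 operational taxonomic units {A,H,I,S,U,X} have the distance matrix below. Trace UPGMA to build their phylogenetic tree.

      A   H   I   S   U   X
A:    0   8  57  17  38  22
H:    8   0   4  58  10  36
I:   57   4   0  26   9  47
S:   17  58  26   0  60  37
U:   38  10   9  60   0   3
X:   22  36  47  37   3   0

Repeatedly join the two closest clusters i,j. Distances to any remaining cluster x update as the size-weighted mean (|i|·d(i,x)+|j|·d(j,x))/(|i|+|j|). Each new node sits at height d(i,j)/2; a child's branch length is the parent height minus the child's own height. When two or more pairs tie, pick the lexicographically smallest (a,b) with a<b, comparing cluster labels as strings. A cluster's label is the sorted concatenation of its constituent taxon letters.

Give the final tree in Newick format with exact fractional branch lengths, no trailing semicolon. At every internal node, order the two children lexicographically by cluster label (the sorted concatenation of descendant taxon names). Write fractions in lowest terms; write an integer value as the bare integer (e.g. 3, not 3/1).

((A:17/2,S:17/2):85/8,((H:2,I:2):43/4,(U:3/2,X:3/2):45/4):51/8)

iteration 1: select U,X (d=3); attach at lengths (3/2, 3/2); label the merged cluster UX
  updated: d(A,UX)=30, d(H,UX)=23, d(I,UX)=28, d(S,UX)=97/2
iteration 2: select H,I (d=4); attach at lengths (2, 2); label the merged cluster HI
  updated: d(A,HI)=65/2, d(HI,S)=42, d(HI,UX)=51/2
iteration 3: select A,S (d=17); attach at lengths (17/2, 17/2); label the merged cluster AS
  updated: d(AS,HI)=149/4, d(AS,UX)=157/4
iteration 4: select HI,UX (d=51/2); attach at lengths (43/4, 45/4); label the merged cluster HIUX
  updated: d(AS,HIUX)=153/4
iteration 5: select AS,HIUX (d=153/4); attach at lengths (85/8, 51/8); label the merged cluster AHISUX
final tree: ((A:17/2,S:17/2):85/8,((H:2,I:2):43/4,(U:3/2,X:3/2):45/4):51/8)
total length: 63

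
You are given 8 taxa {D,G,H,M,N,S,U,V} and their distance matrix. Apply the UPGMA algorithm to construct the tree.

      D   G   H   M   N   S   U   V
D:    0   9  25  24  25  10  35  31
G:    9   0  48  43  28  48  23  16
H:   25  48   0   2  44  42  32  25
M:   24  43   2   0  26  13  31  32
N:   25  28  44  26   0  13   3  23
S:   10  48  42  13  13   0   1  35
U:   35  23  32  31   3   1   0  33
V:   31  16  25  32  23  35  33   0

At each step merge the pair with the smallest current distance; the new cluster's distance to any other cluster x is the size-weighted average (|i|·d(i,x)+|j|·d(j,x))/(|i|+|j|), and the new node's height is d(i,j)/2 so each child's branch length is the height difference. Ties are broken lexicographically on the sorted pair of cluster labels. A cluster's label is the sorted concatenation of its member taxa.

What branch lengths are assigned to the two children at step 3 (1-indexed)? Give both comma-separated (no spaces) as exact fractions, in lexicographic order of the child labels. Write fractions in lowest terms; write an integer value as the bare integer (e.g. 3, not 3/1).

4,7/2

iteration 1: select S,U (d=1); attach at lengths (1/2, 1/2); label the merged cluster SU
  updated: d(D,SU)=45/2, d(G,SU)=71/2, d(H,SU)=37, d(M,SU)=22, d(N,SU)=8, d(SU,V)=34
iteration 2: select H,M (d=2); attach at lengths (1, 1); label the merged cluster HM
  updated: d(D,HM)=49/2, d(G,HM)=91/2, d(HM,N)=35, d(HM,SU)=59/2, d(HM,V)=57/2
iteration 3: select N,SU (d=8); attach at lengths (4, 7/2); label the merged cluster NSU
  updated: d(D,NSU)=70/3, d(G,NSU)=33, d(HM,NSU)=94/3, d(NSU,V)=91/3
iteration 4: select D,G (d=9); attach at lengths (9/2, 9/2); label the merged cluster DG
  updated: d(DG,HM)=35, d(DG,NSU)=169/6, d(DG,V)=47/2
iteration 5: select DG,V (d=47/2); attach at lengths (29/4, 47/4); label the merged cluster DGV
  updated: d(DGV,HM)=197/6, d(DGV,NSU)=260/9
iteration 6: select DGV,NSU (d=260/9); attach at lengths (97/36, 94/9); label the merged cluster DGNSUV
  updated: d(DGNSUV,HM)=385/12
iteration 7: select DGNSUV,HM (d=385/12); attach at lengths (115/72, 361/24); label the merged cluster DGHMNSUV
final tree: ((((D:9/2,G:9/2):29/4,V:47/4):97/36,(N:4,(S:1/2,U:1/2):7/2):94/9):115/72,(H:1,M:1):361/24)
total length: 1229/18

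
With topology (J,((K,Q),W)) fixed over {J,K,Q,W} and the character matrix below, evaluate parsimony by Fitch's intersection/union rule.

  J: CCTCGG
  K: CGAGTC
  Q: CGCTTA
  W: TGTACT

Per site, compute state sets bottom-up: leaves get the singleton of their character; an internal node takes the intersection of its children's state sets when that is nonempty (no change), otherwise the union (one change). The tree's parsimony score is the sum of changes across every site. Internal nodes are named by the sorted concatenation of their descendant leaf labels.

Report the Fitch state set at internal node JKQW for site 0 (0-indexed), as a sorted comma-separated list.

C

site 0, node KQ: K={C} ∩ Q={C} → {C} (+0)
site 0, node KQW: KQ={C} ∪ W={T} → {C,T} (+1)
site 0, node JKQW: J={C} ∩ KQW={C,T} → {C} (+0)
site 1, node KQ: K={G} ∩ Q={G} → {G} (+0)
site 1, node KQW: KQ={G} ∩ W={G} → {G} (+0)
site 1, node JKQW: J={C} ∪ KQW={G} → {C,G} (+1)
site 2, node KQ: K={A} ∪ Q={C} → {A,C} (+1)
site 2, node KQW: KQ={A,C} ∪ W={T} → {A,C,T} (+1)
site 2, node JKQW: J={T} ∩ KQW={A,C,T} → {T} (+0)
site 3, node KQ: K={G} ∪ Q={T} → {G,T} (+1)
site 3, node KQW: KQ={G,T} ∪ W={A} → {A,G,T} (+1)
site 3, node JKQW: J={C} ∪ KQW={A,G,T} → {A,C,G,T} (+1)
site 4, node KQ: K={T} ∩ Q={T} → {T} (+0)
site 4, node KQW: KQ={T} ∪ W={C} → {C,T} (+1)
site 4, node JKQW: J={G} ∪ KQW={C,T} → {C,G,T} (+1)
site 5, node KQ: K={C} ∪ Q={A} → {A,C} (+1)
site 5, node KQW: KQ={A,C} ∪ W={T} → {A,C,T} (+1)
site 5, node JKQW: J={G} ∪ KQW={A,C,T} → {A,C,G,T} (+1)
per-site changes: [1, 1, 2, 3, 2, 3]; total = 12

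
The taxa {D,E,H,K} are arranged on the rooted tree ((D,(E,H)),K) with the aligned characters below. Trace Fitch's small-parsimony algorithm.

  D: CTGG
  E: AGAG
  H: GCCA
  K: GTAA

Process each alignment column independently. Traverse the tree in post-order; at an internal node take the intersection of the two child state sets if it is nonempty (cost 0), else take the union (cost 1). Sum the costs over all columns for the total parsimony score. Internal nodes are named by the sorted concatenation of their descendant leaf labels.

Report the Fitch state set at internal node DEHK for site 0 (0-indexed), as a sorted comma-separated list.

G

EH@0: {A} ∪ {G} = {A,G} (union, +1)
DEH@0: {C} ∪ {A,G} = {A,C,G} (union, +1)
DEHK@0: {A,C,G} ∩ {G} = {G} (intersection, +0)
EH@1: {G} ∪ {C} = {C,G} (union, +1)
DEH@1: {T} ∪ {C,G} = {C,G,T} (union, +1)
DEHK@1: {C,G,T} ∩ {T} = {T} (intersection, +0)
EH@2: {A} ∪ {C} = {A,C} (union, +1)
DEH@2: {G} ∪ {A,C} = {A,C,G} (union, +1)
DEHK@2: {A,C,G} ∩ {A} = {A} (intersection, +0)
EH@3: {G} ∪ {A} = {A,G} (union, +1)
DEH@3: {G} ∩ {A,G} = {G} (intersection, +0)
DEHK@3: {G} ∪ {A} = {A,G} (union, +1)
per-site changes: [2, 2, 2, 2]; total = 8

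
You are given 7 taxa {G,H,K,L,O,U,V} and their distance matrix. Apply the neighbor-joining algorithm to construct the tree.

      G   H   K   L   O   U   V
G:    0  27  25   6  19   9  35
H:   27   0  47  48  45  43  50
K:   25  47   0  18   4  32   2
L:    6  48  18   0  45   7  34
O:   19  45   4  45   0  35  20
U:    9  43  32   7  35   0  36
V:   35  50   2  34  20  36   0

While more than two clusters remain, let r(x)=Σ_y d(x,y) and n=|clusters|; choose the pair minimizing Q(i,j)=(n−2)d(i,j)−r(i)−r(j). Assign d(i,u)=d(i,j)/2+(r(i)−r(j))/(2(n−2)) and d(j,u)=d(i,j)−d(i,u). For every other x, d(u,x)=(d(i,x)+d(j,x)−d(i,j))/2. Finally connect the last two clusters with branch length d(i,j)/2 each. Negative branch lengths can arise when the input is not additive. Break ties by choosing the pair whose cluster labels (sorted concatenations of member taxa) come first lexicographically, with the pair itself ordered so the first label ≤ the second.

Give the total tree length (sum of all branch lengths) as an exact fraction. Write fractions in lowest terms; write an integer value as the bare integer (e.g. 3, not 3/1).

step 1: merge (K,V) at d=2, Q=-295; branch lengths K→-39/10, V→59/10; new cluster KV
  updated: d(G,KV)=29, d(H,KV)=95/2, d(KV,L)=25, d(KV,O)=11, d(KV,U)=33
step 2: merge (KV,O) at d=11, Q=-513/2; branch lengths KV→69/16, O→107/16; new cluster KOV
  updated: d(G,KOV)=37/2, d(H,KOV)=163/4, d(KOV,L)=59/2, d(KOV,U)=57/2
step 3: merge (L,U) at d=7, Q=-157; branch lengths L→4, U→3; new cluster LU
  updated: d(G,LU)=4, d(H,LU)=42, d(KOV,LU)=51/2
step 4: merge (G,LU) at d=4, Q=-113; branch lengths G→-7/2, LU→15/2; new cluster GLU
  updated: d(GLU,H)=65/2, d(GLU,KOV)=20
step 5: merge (GLU,H) at d=65/2, Q=-373/4; branch lengths GLU→47/8, H→213/8; new cluster GHLU
  updated: d(GHLU,KOV)=113/8
step 6: merge (GHLU,KOV) at d=113/8; branch lengths GHLU→113/16, KOV→113/16; new cluster GHKLOUV
final tree: (((G:-7/2,(L:4,U:3):15/2):47/8,H:213/8):113/16,((K:-39/10,V:59/10):69/16,O:107/16):113/16)
total length: 565/8

565/8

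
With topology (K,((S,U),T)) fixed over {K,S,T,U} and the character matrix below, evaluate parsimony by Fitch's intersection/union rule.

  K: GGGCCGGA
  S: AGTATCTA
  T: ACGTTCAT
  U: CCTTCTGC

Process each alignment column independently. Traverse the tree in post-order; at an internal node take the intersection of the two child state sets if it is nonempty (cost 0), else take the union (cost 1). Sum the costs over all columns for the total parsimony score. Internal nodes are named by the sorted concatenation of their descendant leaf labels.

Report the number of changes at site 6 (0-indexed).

2

site 0, node SU: S={A} ∪ U={C} → {A,C} (+1)
site 0, node STU: SU={A,C} ∩ T={A} → {A} (+0)
site 0, node KSTU: K={G} ∪ STU={A} → {A,G} (+1)
site 1, node SU: S={G} ∪ U={C} → {C,G} (+1)
site 1, node STU: SU={C,G} ∩ T={C} → {C} (+0)
site 1, node KSTU: K={G} ∪ STU={C} → {C,G} (+1)
site 2, node SU: S={T} ∩ U={T} → {T} (+0)
site 2, node STU: SU={T} ∪ T={G} → {G,T} (+1)
site 2, node KSTU: K={G} ∩ STU={G,T} → {G} (+0)
site 3, node SU: S={A} ∪ U={T} → {A,T} (+1)
site 3, node STU: SU={A,T} ∩ T={T} → {T} (+0)
site 3, node KSTU: K={C} ∪ STU={T} → {C,T} (+1)
site 4, node SU: S={T} ∪ U={C} → {C,T} (+1)
site 4, node STU: SU={C,T} ∩ T={T} → {T} (+0)
site 4, node KSTU: K={C} ∪ STU={T} → {C,T} (+1)
site 5, node SU: S={C} ∪ U={T} → {C,T} (+1)
site 5, node STU: SU={C,T} ∩ T={C} → {C} (+0)
site 5, node KSTU: K={G} ∪ STU={C} → {C,G} (+1)
site 6, node SU: S={T} ∪ U={G} → {G,T} (+1)
site 6, node STU: SU={G,T} ∪ T={A} → {A,G,T} (+1)
site 6, node KSTU: K={G} ∩ STU={A,G,T} → {G} (+0)
site 7, node SU: S={A} ∪ U={C} → {A,C} (+1)
site 7, node STU: SU={A,C} ∪ T={T} → {A,C,T} (+1)
site 7, node KSTU: K={A} ∩ STU={A,C,T} → {A} (+0)
per-site changes: [2, 2, 1, 2, 2, 2, 2, 2]; total = 15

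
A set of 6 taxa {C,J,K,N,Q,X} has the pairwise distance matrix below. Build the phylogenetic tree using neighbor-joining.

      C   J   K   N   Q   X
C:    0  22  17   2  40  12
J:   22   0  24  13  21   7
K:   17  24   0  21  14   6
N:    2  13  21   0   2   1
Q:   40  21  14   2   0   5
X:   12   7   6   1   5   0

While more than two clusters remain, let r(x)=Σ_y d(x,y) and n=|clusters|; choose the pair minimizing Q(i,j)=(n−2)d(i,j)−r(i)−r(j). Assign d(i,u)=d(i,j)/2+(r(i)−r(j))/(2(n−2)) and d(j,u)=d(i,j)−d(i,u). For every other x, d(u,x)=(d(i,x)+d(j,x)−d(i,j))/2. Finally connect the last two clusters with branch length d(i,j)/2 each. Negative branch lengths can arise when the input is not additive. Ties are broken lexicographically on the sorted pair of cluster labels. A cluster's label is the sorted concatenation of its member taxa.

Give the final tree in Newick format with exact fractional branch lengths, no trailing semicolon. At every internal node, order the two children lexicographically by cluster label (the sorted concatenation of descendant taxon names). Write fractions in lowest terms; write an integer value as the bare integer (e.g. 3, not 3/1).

((((C:31/4,N:-23/4):7,J:19/2):5/2,(K:22/3,Q:20/3):3):-9/4,X:-9/4)

1. join C+N (d=2, Q=-124) ⇒ CN; edges |C|=31/4, |N|=-23/4
  updated: d(CN,J)=33/2, d(CN,K)=18, d(CN,Q)=20, d(CN,X)=11/2
2. join K+Q (d=14, Q=-80) ⇒ KQ; edges |K|=22/3, |Q|=20/3
  updated: d(CN,KQ)=12, d(J,KQ)=31/2, d(KQ,X)=-3/2
3. join CN+J (d=33/2, Q=-40) ⇒ CJN; edges |CN|=7, |J|=19/2
  updated: d(CJN,KQ)=11/2, d(CJN,X)=-2
4. join CJN+KQ (d=11/2, Q=-2) ⇒ CJKNQ; edges |CJN|=5/2, |KQ|=3
  updated: d(CJKNQ,X)=-9/2
5. join CJKNQ+X (d=-9/2) ⇒ CJKNQX; edges |CJKNQ|=-9/4, |X|=-9/4
final tree: ((((C:31/4,N:-23/4):7,J:19/2):5/2,(K:22/3,Q:20/3):3):-9/4,X:-9/4)
total length: 67/2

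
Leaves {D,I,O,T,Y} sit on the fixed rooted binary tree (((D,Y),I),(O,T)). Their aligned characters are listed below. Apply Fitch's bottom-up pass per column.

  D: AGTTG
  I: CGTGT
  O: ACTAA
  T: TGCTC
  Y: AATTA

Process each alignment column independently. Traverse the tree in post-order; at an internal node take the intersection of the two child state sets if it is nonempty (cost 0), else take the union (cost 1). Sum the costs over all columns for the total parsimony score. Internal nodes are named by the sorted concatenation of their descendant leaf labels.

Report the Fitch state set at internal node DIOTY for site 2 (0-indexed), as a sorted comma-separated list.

[col 0] DY: children D:{A}, Y:{A} ∩→ {A}; cost 0
[col 0] DIY: children DY:{A}, I:{C} ∪→ {A,C}; cost 1
[col 0] OT: children O:{A}, T:{T} ∪→ {A,T}; cost 1
[col 0] DIOTY: children DIY:{A,C}, OT:{A,T} ∩→ {A}; cost 0
[col 1] DY: children D:{G}, Y:{A} ∪→ {A,G}; cost 1
[col 1] DIY: children DY:{A,G}, I:{G} ∩→ {G}; cost 0
[col 1] OT: children O:{C}, T:{G} ∪→ {C,G}; cost 1
[col 1] DIOTY: children DIY:{G}, OT:{C,G} ∩→ {G}; cost 0
[col 2] DY: children D:{T}, Y:{T} ∩→ {T}; cost 0
[col 2] DIY: children DY:{T}, I:{T} ∩→ {T}; cost 0
[col 2] OT: children O:{T}, T:{C} ∪→ {C,T}; cost 1
[col 2] DIOTY: children DIY:{T}, OT:{C,T} ∩→ {T}; cost 0
[col 3] DY: children D:{T}, Y:{T} ∩→ {T}; cost 0
[col 3] DIY: children DY:{T}, I:{G} ∪→ {G,T}; cost 1
[col 3] OT: children O:{A}, T:{T} ∪→ {A,T}; cost 1
[col 3] DIOTY: children DIY:{G,T}, OT:{A,T} ∩→ {T}; cost 0
[col 4] DY: children D:{G}, Y:{A} ∪→ {A,G}; cost 1
[col 4] DIY: children DY:{A,G}, I:{T} ∪→ {A,G,T}; cost 1
[col 4] OT: children O:{A}, T:{C} ∪→ {A,C}; cost 1
[col 4] DIOTY: children DIY:{A,G,T}, OT:{A,C} ∩→ {A}; cost 0
per-site changes: [2, 2, 1, 2, 3]; total = 10

T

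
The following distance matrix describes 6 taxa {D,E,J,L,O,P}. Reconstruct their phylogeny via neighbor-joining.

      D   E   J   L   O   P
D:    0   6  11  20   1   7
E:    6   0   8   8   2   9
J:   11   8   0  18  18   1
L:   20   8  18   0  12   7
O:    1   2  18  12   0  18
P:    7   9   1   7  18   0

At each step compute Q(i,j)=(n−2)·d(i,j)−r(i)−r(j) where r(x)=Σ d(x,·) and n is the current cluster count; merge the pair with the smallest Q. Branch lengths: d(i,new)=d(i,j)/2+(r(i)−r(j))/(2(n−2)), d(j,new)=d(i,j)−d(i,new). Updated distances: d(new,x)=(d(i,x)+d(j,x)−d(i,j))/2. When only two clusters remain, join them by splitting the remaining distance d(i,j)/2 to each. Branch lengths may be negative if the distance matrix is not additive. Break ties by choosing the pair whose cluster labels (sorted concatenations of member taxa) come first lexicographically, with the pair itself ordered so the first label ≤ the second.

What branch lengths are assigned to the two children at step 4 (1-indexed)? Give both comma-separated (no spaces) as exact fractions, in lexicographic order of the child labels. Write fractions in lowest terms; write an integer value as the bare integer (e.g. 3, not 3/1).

13/4,21/4

1. join J+P (d=1, Q=-94) ⇒ JP; edges |J|=9/4, |P|=-5/4
  updated: d(D,JP)=17/2, d(E,JP)=8, d(JP,L)=12, d(JP,O)=35/2
2. join D+O (d=1, Q=-65) ⇒ DO; edges |D|=1, |O|=0
  updated: d(DO,E)=7/2, d(DO,JP)=25/2, d(DO,L)=31/2
3. join DO+E (d=7/2, Q=-44) ⇒ DEO; edges |DO|=19/4, |E|=-5/4
  updated: d(DEO,JP)=17/2, d(DEO,L)=10
4. join DEO+JP (d=17/2, Q=-61/2) ⇒ DEJOP; edges |DEO|=13/4, |JP|=21/4
  updated: d(DEJOP,L)=27/4
5. join DEJOP+L (d=27/4) ⇒ DEJLOP; edges |DEJOP|=27/8, |L|=27/8
final tree: ((((D:1,O:0):19/4,E:-5/4):13/4,(J:9/4,P:-5/4):21/4):27/8,L:27/8)
total length: 83/4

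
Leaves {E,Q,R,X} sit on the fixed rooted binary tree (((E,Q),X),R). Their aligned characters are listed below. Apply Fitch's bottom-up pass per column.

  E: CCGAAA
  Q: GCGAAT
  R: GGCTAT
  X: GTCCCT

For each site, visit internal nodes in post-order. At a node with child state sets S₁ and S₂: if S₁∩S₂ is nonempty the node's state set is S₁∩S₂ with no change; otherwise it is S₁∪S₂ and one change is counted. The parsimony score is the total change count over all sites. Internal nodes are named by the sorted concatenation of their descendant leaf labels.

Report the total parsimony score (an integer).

8

site 0, node EQ: E={C} ∪ Q={G} → {C,G} (+1)
site 0, node EQX: EQ={C,G} ∩ X={G} → {G} (+0)
site 0, node EQRX: EQX={G} ∩ R={G} → {G} (+0)
site 1, node EQ: E={C} ∩ Q={C} → {C} (+0)
site 1, node EQX: EQ={C} ∪ X={T} → {C,T} (+1)
site 1, node EQRX: EQX={C,T} ∪ R={G} → {C,G,T} (+1)
site 2, node EQ: E={G} ∩ Q={G} → {G} (+0)
site 2, node EQX: EQ={G} ∪ X={C} → {C,G} (+1)
site 2, node EQRX: EQX={C,G} ∩ R={C} → {C} (+0)
site 3, node EQ: E={A} ∩ Q={A} → {A} (+0)
site 3, node EQX: EQ={A} ∪ X={C} → {A,C} (+1)
site 3, node EQRX: EQX={A,C} ∪ R={T} → {A,C,T} (+1)
site 4, node EQ: E={A} ∩ Q={A} → {A} (+0)
site 4, node EQX: EQ={A} ∪ X={C} → {A,C} (+1)
site 4, node EQRX: EQX={A,C} ∩ R={A} → {A} (+0)
site 5, node EQ: E={A} ∪ Q={T} → {A,T} (+1)
site 5, node EQX: EQ={A,T} ∩ X={T} → {T} (+0)
site 5, node EQRX: EQX={T} ∩ R={T} → {T} (+0)
per-site changes: [1, 2, 1, 2, 1, 1]; total = 8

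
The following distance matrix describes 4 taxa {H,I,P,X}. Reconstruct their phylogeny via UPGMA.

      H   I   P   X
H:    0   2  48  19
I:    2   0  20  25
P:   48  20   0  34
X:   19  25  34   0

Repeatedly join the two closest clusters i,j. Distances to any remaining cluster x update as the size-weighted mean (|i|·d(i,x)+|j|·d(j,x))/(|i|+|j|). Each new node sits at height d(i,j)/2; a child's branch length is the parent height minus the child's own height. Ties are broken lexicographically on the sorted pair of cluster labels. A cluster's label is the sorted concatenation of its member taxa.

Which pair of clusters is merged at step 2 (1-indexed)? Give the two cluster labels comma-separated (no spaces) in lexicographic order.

HI,X

1. join H+I (d=2) ⇒ HI; edges |H|=1, |I|=1
  updated: d(HI,P)=34, d(HI,X)=22
2. join HI+X (d=22) ⇒ HIX; edges |HI|=10, |X|=11
  updated: d(HIX,P)=34
3. join HIX+P (d=34) ⇒ HIPX; edges |HIX|=6, |P|=17
final tree: (((H:1,I:1):10,X:11):6,P:17)
total length: 46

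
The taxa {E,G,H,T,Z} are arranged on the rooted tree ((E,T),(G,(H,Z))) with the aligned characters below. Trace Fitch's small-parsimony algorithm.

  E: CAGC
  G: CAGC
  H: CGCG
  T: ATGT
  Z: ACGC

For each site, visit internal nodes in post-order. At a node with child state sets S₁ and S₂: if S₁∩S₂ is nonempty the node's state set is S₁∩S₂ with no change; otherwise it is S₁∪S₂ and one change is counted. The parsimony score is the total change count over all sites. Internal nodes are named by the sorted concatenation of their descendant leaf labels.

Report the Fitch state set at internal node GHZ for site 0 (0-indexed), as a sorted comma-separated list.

C

ET@0: {C} ∪ {A} = {A,C} (union, +1)
HZ@0: {C} ∪ {A} = {A,C} (union, +1)
GHZ@0: {C} ∩ {A,C} = {C} (intersection, +0)
EGHTZ@0: {A,C} ∩ {C} = {C} (intersection, +0)
ET@1: {A} ∪ {T} = {A,T} (union, +1)
HZ@1: {G} ∪ {C} = {C,G} (union, +1)
GHZ@1: {A} ∪ {C,G} = {A,C,G} (union, +1)
EGHTZ@1: {A,T} ∩ {A,C,G} = {A} (intersection, +0)
ET@2: {G} ∩ {G} = {G} (intersection, +0)
HZ@2: {C} ∪ {G} = {C,G} (union, +1)
GHZ@2: {G} ∩ {C,G} = {G} (intersection, +0)
EGHTZ@2: {G} ∩ {G} = {G} (intersection, +0)
ET@3: {C} ∪ {T} = {C,T} (union, +1)
HZ@3: {G} ∪ {C} = {C,G} (union, +1)
GHZ@3: {C} ∩ {C,G} = {C} (intersection, +0)
EGHTZ@3: {C,T} ∩ {C} = {C} (intersection, +0)
per-site changes: [2, 3, 1, 2]; total = 8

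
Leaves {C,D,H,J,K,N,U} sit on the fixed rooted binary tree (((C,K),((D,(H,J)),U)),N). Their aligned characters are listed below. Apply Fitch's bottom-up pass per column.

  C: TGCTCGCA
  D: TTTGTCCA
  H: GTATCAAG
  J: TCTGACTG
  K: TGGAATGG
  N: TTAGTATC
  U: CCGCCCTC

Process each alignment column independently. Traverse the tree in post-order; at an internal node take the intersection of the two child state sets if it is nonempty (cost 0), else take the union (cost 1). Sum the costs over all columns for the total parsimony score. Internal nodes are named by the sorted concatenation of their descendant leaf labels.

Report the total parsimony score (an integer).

site 0, node CK: C={T} ∩ K={T} → {T} (+0)
site 0, node HJ: H={G} ∪ J={T} → {G,T} (+1)
site 0, node DHJ: D={T} ∩ HJ={G,T} → {T} (+0)
site 0, node DHJU: DHJ={T} ∪ U={C} → {C,T} (+1)
site 0, node CDHJKU: CK={T} ∩ DHJU={C,T} → {T} (+0)
site 0, node CDHJKNU: CDHJKU={T} ∩ N={T} → {T} (+0)
site 1, node CK: C={G} ∩ K={G} → {G} (+0)
site 1, node HJ: H={T} ∪ J={C} → {C,T} (+1)
site 1, node DHJ: D={T} ∩ HJ={C,T} → {T} (+0)
site 1, node DHJU: DHJ={T} ∪ U={C} → {C,T} (+1)
site 1, node CDHJKU: CK={G} ∪ DHJU={C,T} → {C,G,T} (+1)
site 1, node CDHJKNU: CDHJKU={C,G,T} ∩ N={T} → {T} (+0)
site 2, node CK: C={C} ∪ K={G} → {C,G} (+1)
site 2, node HJ: H={A} ∪ J={T} → {A,T} (+1)
site 2, node DHJ: D={T} ∩ HJ={A,T} → {T} (+0)
site 2, node DHJU: DHJ={T} ∪ U={G} → {G,T} (+1)
site 2, node CDHJKU: CK={C,G} ∩ DHJU={G,T} → {G} (+0)
site 2, node CDHJKNU: CDHJKU={G} ∪ N={A} → {A,G} (+1)
site 3, node CK: C={T} ∪ K={A} → {A,T} (+1)
site 3, node HJ: H={T} ∪ J={G} → {G,T} (+1)
site 3, node DHJ: D={G} ∩ HJ={G,T} → {G} (+0)
site 3, node DHJU: DHJ={G} ∪ U={C} → {C,G} (+1)
site 3, node CDHJKU: CK={A,T} ∪ DHJU={C,G} → {A,C,G,T} (+1)
site 3, node CDHJKNU: CDHJKU={A,C,G,T} ∩ N={G} → {G} (+0)
site 4, node CK: C={C} ∪ K={A} → {A,C} (+1)
site 4, node HJ: H={C} ∪ J={A} → {A,C} (+1)
site 4, node DHJ: D={T} ∪ HJ={A,C} → {A,C,T} (+1)
site 4, node DHJU: DHJ={A,C,T} ∩ U={C} → {C} (+0)
site 4, node CDHJKU: CK={A,C} ∩ DHJU={C} → {C} (+0)
site 4, node CDHJKNU: CDHJKU={C} ∪ N={T} → {C,T} (+1)
site 5, node CK: C={G} ∪ K={T} → {G,T} (+1)
site 5, node HJ: H={A} ∪ J={C} → {A,C} (+1)
site 5, node DHJ: D={C} ∩ HJ={A,C} → {C} (+0)
site 5, node DHJU: DHJ={C} ∩ U={C} → {C} (+0)
site 5, node CDHJKU: CK={G,T} ∪ DHJU={C} → {C,G,T} (+1)
site 5, node CDHJKNU: CDHJKU={C,G,T} ∪ N={A} → {A,C,G,T} (+1)
site 6, node CK: C={C} ∪ K={G} → {C,G} (+1)
site 6, node HJ: H={A} ∪ J={T} → {A,T} (+1)
site 6, node DHJ: D={C} ∪ HJ={A,T} → {A,C,T} (+1)
site 6, node DHJU: DHJ={A,C,T} ∩ U={T} → {T} (+0)
site 6, node CDHJKU: CK={C,G} ∪ DHJU={T} → {C,G,T} (+1)
site 6, node CDHJKNU: CDHJKU={C,G,T} ∩ N={T} → {T} (+0)
site 7, node CK: C={A} ∪ K={G} → {A,G} (+1)
site 7, node HJ: H={G} ∩ J={G} → {G} (+0)
site 7, node DHJ: D={A} ∪ HJ={G} → {A,G} (+1)
site 7, node DHJU: DHJ={A,G} ∪ U={C} → {A,C,G} (+1)
site 7, node CDHJKU: CK={A,G} ∩ DHJU={A,C,G} → {A,G} (+0)
site 7, node CDHJKNU: CDHJKU={A,G} ∪ N={C} → {A,C,G} (+1)
per-site changes: [2, 3, 4, 4, 4, 4, 4, 4]; total = 29

29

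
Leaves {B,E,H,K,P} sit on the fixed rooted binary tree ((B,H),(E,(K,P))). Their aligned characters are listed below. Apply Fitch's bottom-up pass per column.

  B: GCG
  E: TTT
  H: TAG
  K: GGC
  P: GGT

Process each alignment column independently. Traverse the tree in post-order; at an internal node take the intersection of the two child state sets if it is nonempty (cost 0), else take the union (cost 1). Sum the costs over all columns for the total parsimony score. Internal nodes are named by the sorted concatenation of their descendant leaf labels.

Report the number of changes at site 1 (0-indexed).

site 0, node BH: B={G} ∪ H={T} → {G,T} (+1)
site 0, node KP: K={G} ∩ P={G} → {G} (+0)
site 0, node EKP: E={T} ∪ KP={G} → {G,T} (+1)
site 0, node BEHKP: BH={G,T} ∩ EKP={G,T} → {G,T} (+0)
site 1, node BH: B={C} ∪ H={A} → {A,C} (+1)
site 1, node KP: K={G} ∩ P={G} → {G} (+0)
site 1, node EKP: E={T} ∪ KP={G} → {G,T} (+1)
site 1, node BEHKP: BH={A,C} ∪ EKP={G,T} → {A,C,G,T} (+1)
site 2, node BH: B={G} ∩ H={G} → {G} (+0)
site 2, node KP: K={C} ∪ P={T} → {C,T} (+1)
site 2, node EKP: E={T} ∩ KP={C,T} → {T} (+0)
site 2, node BEHKP: BH={G} ∪ EKP={T} → {G,T} (+1)
per-site changes: [2, 3, 2]; total = 7

3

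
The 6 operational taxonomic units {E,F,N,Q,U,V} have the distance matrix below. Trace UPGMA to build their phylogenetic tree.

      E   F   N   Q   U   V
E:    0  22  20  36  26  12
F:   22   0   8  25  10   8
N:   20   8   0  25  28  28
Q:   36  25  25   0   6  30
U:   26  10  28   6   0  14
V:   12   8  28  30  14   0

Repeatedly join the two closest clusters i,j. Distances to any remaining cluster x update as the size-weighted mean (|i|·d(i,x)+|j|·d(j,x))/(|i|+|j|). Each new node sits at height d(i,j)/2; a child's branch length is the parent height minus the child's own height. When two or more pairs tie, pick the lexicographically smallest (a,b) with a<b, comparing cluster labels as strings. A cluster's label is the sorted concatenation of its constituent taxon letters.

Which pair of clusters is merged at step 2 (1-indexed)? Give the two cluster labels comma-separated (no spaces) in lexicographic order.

iteration 1: select Q,U (d=6); attach at lengths (3, 3); label the merged cluster QU
  updated: d(E,QU)=31, d(F,QU)=35/2, d(N,QU)=53/2, d(QU,V)=22
iteration 2: select F,N (d=8); attach at lengths (4, 4); label the merged cluster FN
  updated: d(E,FN)=21, d(FN,QU)=22, d(FN,V)=18
iteration 3: select E,V (d=12); attach at lengths (6, 6); label the merged cluster EV
  updated: d(EV,FN)=39/2, d(EV,QU)=53/2
iteration 4: select EV,FN (d=39/2); attach at lengths (15/4, 23/4); label the merged cluster EFNV
  updated: d(EFNV,QU)=97/4
iteration 5: select EFNV,QU (d=97/4); attach at lengths (19/8, 73/8); label the merged cluster EFNQUV
final tree: (((E:6,V:6):15/4,(F:4,N:4):23/4):19/8,(Q:3,U:3):73/8)
total length: 47

F,N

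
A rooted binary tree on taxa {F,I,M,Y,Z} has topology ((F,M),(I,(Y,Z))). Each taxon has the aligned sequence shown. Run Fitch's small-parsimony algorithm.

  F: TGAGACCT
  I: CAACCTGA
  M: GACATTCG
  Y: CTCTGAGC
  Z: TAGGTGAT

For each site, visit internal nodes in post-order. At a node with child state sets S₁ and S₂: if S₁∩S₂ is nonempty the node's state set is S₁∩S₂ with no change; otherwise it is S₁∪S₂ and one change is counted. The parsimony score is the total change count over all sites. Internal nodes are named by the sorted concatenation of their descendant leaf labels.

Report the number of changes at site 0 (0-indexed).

3

FM@0: {T} ∪ {G} = {G,T} (union, +1)
YZ@0: {C} ∪ {T} = {C,T} (union, +1)
IYZ@0: {C} ∩ {C,T} = {C} (intersection, +0)
FIMYZ@0: {G,T} ∪ {C} = {C,G,T} (union, +1)
FM@1: {G} ∪ {A} = {A,G} (union, +1)
YZ@1: {T} ∪ {A} = {A,T} (union, +1)
IYZ@1: {A} ∩ {A,T} = {A} (intersection, +0)
FIMYZ@1: {A,G} ∩ {A} = {A} (intersection, +0)
FM@2: {A} ∪ {C} = {A,C} (union, +1)
YZ@2: {C} ∪ {G} = {C,G} (union, +1)
IYZ@2: {A} ∪ {C,G} = {A,C,G} (union, +1)
FIMYZ@2: {A,C} ∩ {A,C,G} = {A,C} (intersection, +0)
FM@3: {G} ∪ {A} = {A,G} (union, +1)
YZ@3: {T} ∪ {G} = {G,T} (union, +1)
IYZ@3: {C} ∪ {G,T} = {C,G,T} (union, +1)
FIMYZ@3: {A,G} ∩ {C,G,T} = {G} (intersection, +0)
FM@4: {A} ∪ {T} = {A,T} (union, +1)
YZ@4: {G} ∪ {T} = {G,T} (union, +1)
IYZ@4: {C} ∪ {G,T} = {C,G,T} (union, +1)
FIMYZ@4: {A,T} ∩ {C,G,T} = {T} (intersection, +0)
FM@5: {C} ∪ {T} = {C,T} (union, +1)
YZ@5: {A} ∪ {G} = {A,G} (union, +1)
IYZ@5: {T} ∪ {A,G} = {A,G,T} (union, +1)
FIMYZ@5: {C,T} ∩ {A,G,T} = {T} (intersection, +0)
FM@6: {C} ∩ {C} = {C} (intersection, +0)
YZ@6: {G} ∪ {A} = {A,G} (union, +1)
IYZ@6: {G} ∩ {A,G} = {G} (intersection, +0)
FIMYZ@6: {C} ∪ {G} = {C,G} (union, +1)
FM@7: {T} ∪ {G} = {G,T} (union, +1)
YZ@7: {C} ∪ {T} = {C,T} (union, +1)
IYZ@7: {A} ∪ {C,T} = {A,C,T} (union, +1)
FIMYZ@7: {G,T} ∩ {A,C,T} = {T} (intersection, +0)
per-site changes: [3, 2, 3, 3, 3, 3, 2, 3]; total = 22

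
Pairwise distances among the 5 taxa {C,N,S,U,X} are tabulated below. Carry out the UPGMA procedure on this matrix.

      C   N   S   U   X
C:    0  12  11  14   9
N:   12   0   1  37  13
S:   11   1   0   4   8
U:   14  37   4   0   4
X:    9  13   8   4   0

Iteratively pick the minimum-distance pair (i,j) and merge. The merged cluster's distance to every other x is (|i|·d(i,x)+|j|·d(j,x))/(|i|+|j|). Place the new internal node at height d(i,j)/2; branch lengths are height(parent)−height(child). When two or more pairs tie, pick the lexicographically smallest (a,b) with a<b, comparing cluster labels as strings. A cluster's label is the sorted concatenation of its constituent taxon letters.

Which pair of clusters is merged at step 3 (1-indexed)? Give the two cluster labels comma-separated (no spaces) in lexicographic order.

1. join N+S (d=1) ⇒ NS; edges |N|=1/2, |S|=1/2
  updated: d(C,NS)=23/2, d(NS,U)=41/2, d(NS,X)=21/2
2. join U+X (d=4) ⇒ UX; edges |U|=2, |X|=2
  updated: d(C,UX)=23/2, d(NS,UX)=31/2
3. join C+NS (d=23/2) ⇒ CNS; edges |C|=23/4, |NS|=21/4
  updated: d(CNS,UX)=85/6
4. join CNS+UX (d=85/6) ⇒ CNSUX; edges |CNS|=4/3, |UX|=61/12
final tree: ((C:23/4,(N:1/2,S:1/2):21/4):4/3,(U:2,X:2):61/12)
total length: 269/12

C,NS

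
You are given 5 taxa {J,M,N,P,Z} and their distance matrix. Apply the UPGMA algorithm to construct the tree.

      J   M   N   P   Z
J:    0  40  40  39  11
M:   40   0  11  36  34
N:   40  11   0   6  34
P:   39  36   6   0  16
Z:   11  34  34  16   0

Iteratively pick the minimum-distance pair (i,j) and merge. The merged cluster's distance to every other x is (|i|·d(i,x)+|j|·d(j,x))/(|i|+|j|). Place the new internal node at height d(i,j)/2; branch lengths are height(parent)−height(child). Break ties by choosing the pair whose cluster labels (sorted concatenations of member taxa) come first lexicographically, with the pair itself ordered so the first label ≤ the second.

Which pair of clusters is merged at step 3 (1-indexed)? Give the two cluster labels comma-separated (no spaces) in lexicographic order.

step 1: merge (N,P) at d=6; branch lengths N→3, P→3; new cluster NP
  updated: d(J,NP)=79/2, d(M,NP)=47/2, d(NP,Z)=25
step 2: merge (J,Z) at d=11; branch lengths J→11/2, Z→11/2; new cluster JZ
  updated: d(JZ,M)=37, d(JZ,NP)=129/4
step 3: merge (M,NP) at d=47/2; branch lengths M→47/4, NP→35/4; new cluster MNP
  updated: d(JZ,MNP)=203/6
step 4: merge (JZ,MNP) at d=203/6; branch lengths JZ→137/12, MNP→31/6; new cluster JMNPZ
final tree: ((J:11/2,Z:11/2):137/12,(M:47/4,(N:3,P:3):35/4):31/6)
total length: 649/12

M,NP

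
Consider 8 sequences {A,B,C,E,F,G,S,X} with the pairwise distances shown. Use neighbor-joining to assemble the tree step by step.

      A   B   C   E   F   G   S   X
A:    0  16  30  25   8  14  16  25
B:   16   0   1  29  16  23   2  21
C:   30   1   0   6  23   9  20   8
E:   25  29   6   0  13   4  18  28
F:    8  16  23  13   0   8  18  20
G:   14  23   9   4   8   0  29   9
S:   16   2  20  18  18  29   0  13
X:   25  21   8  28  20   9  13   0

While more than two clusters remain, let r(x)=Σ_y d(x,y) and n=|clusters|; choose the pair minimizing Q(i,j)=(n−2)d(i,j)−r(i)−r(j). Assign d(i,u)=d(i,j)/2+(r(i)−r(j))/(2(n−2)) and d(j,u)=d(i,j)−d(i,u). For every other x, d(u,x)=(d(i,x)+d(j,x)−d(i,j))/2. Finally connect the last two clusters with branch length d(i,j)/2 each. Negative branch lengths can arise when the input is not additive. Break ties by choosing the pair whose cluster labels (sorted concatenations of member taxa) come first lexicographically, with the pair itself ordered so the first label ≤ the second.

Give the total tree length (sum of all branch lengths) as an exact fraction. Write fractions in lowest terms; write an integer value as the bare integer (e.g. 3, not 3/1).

1. join B+S (d=2, Q=-212) ⇒ BS; edges |B|=1/3, |S|=5/3
  updated: d(A,BS)=15, d(BS,C)=19/2, d(BS,E)=45/2, d(BS,F)=16, d(BS,G)=25, d(BS,X)=16
2. join A+F (d=8, Q=-165) ⇒ AF; edges |A|=69/10, |F|=11/10
  updated: d(AF,BS)=23/2, d(AF,C)=45/2, d(AF,E)=15, d(AF,G)=7, d(AF,X)=37/2
3. join E+G (d=4, Q=-227/2) ⇒ EG; edges |E|=75/16, |G|=-11/16
  updated: d(AF,EG)=9, d(BS,EG)=87/4, d(C,EG)=11/2, d(EG,X)=33/2
4. join AF+EG (d=9, Q=-349/4) ⇒ AEFG; edges |AF|=143/24, |EG|=73/24
  updated: d(AEFG,BS)=97/8, d(AEFG,C)=19/2, d(AEFG,X)=13
5. join AEFG+BS (d=97/8, Q=-48) ⇒ ABEFGS; edges |AEFG|=85/16, |BS|=109/16
  updated: d(ABEFGS,C)=55/16, d(ABEFGS,X)=135/16
6. join ABEFGS+C (d=55/16, Q=-159/8) ⇒ ABCEFGS; edges |ABEFGS|=31/16, |C|=3/2
  updated: d(ABCEFGS,X)=13/2
7. join ABCEFGS+X (d=13/2) ⇒ ABCEFGSX; edges |ABCEFGS|=13/4, |X|=13/4
final tree: (((((A:69/10,F:11/10):143/24,(E:75/16,G:-11/16):73/24):85/16,(B:1/3,S:5/3):109/16):31/16,C:3/2):13/4,X:13/4)
total length: 721/16

721/16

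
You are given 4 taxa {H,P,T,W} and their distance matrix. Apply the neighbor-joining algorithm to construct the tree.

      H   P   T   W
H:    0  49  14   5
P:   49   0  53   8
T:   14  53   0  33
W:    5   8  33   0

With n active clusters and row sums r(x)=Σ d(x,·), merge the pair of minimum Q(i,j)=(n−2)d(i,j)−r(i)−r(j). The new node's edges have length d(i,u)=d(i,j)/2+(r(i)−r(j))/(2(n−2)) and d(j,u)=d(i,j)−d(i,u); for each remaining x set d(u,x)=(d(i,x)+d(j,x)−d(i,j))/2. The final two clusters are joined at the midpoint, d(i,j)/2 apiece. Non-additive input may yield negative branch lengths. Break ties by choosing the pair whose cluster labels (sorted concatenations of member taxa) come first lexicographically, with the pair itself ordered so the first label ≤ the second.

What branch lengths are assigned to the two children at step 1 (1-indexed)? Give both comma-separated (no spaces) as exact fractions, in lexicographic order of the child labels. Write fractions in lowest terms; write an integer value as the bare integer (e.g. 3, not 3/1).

1. join H+T (d=14, Q=-140) ⇒ HT; edges |H|=-1, |T|=15
  updated: d(HT,P)=44, d(HT,W)=12
2. join HT+P (d=44, Q=-64) ⇒ HPT; edges |HT|=24, |P|=20
  updated: d(HPT,W)=-12
3. join HPT+W (d=-12) ⇒ HPTW; edges |HPT|=-6, |W|=-6
final tree: (((H:-1,T:15):24,P:20):-6,W:-6)
total length: 46

-1,15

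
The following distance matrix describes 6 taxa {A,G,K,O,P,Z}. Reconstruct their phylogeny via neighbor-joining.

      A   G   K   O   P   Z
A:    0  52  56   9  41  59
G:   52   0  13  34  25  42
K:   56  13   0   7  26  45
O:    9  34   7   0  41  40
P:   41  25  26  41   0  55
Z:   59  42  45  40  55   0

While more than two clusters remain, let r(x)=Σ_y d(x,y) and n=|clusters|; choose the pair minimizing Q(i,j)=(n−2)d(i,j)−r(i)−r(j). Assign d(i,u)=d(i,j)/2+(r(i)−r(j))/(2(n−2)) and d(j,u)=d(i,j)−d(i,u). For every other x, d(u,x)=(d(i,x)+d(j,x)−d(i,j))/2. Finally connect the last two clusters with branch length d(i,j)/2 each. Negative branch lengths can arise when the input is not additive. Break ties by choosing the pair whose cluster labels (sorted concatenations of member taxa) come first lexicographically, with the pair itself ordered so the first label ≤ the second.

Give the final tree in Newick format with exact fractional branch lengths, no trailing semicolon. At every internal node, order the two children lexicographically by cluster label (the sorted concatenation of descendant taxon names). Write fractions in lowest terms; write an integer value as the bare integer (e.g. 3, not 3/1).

step 1: merge (A,O) at d=9, Q=-312; branch lengths A→61/4, O→-25/4; new cluster AO
  updated: d(AO,G)=77/2, d(AO,K)=27, d(AO,P)=73/2, d(AO,Z)=45
step 2: merge (AO,Z) at d=45, Q=-199; branch lengths AO→95/6, Z→175/6; new cluster AOZ
  updated: d(AOZ,G)=71/4, d(AOZ,K)=27/2, d(AOZ,P)=93/4
step 3: merge (AOZ,P) at d=93/4, Q=-329/4; branch lengths AOZ→107/16, P→265/16; new cluster AOPZ
  updated: d(AOPZ,G)=39/4, d(AOPZ,K)=65/8
step 4: merge (AOPZ,G) at d=39/4, Q=-247/8; branch lengths AOPZ→39/16, G→117/16; new cluster AGOPZ
  updated: d(AGOPZ,K)=91/16
step 5: merge (AGOPZ,K) at d=91/16; branch lengths AGOPZ→91/32, K→91/32; new cluster AGKOPZ
final tree: (((((A:61/4,O:-25/4):95/6,Z:175/6):107/16,P:265/16):39/16,G:117/16):91/32,K:91/32)
total length: 1483/16

(((((A:61/4,O:-25/4):95/6,Z:175/6):107/16,P:265/16):39/16,G:117/16):91/32,K:91/32)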